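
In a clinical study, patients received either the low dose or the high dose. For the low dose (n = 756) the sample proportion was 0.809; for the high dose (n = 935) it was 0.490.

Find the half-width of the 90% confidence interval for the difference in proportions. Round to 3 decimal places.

The two standard errors are √(0.8090×0.1910/756) = 0.01430 and √(0.4900×0.5100/935) = 0.01635.
Because the samples are independent, SE_diff = √(0.01430² + 0.01635²) = 0.02172.
Using z* = 1.645 for 90%, ME = 1.645 × 0.02172 = 0.03573.

0.036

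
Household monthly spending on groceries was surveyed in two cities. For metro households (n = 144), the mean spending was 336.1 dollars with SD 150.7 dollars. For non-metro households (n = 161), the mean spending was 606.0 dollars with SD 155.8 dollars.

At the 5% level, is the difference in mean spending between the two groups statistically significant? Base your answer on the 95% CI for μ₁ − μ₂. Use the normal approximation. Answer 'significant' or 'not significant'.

significant

SE₁ = s₁/√n₁ = 150.7/√144 = 12.5583; SE₂ = 155.8/√161 = 12.2788.
Independent samples, unequal variances: SE_diff = √(SE₁² + SE₂²) = √(157.71089889 + 150.76892944) = 17.5636.
z* = 1.960, so margin of error = 1.960 × 17.5636 = 34.4247.
Difference in means = 336.1 − 606.0 = -269.9000.
-269.9000 ± 34.4247 → (-304.3247, -235.4753).
The interval (-304.3247, -235.4753) does not contain 0, so the difference is significant.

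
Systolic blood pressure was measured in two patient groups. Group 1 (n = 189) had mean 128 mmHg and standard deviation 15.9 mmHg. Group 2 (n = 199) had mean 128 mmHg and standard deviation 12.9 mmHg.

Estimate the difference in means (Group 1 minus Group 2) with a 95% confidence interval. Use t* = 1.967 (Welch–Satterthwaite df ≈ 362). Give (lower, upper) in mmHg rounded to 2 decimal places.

(-2.90, 2.90)

Per-group SEs: s₁/√n₁ = 15.9/√189 = 1.1566, s₂/√n₂ = 12.9/√199 = 0.9145.
Unpooled SE of the difference: √(1.33772356 + 0.83631025) = 1.4745.
Margin of error = t* · SE = 1.967 × 1.4745 = 2.9003.
x̄₁ − x̄₂ = 128 − 128 = 0.0000.
CI: 0.0000 ± 2.9003 = (-2.90, 2.90).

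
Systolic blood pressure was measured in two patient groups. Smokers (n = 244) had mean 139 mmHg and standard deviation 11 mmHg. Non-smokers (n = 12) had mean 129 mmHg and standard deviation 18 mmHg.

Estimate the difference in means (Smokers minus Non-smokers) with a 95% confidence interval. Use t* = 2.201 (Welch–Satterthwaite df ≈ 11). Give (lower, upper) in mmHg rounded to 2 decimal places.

(-1.54, 21.54)

SE₁ = s₁/√n₁ = 11/√244 = 0.7042; SE₂ = 18/√12 = 5.1962.
Independent samples, unequal variances: SE_diff = √(SE₁² + SE₂²) = √(0.49589764 + 27.00049444) = 5.2437.
t* = 2.201, so margin of error = 2.201 × 5.2437 = 11.5414.
Difference in means = 139 − 129 = 10.0000.
10.0000 ± 11.5414 → (-1.54, 21.54).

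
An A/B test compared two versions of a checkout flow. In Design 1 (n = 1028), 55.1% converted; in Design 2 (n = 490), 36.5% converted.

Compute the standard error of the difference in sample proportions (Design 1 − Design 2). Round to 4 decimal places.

Each SE is √(p̂(1−p̂)/n): √(0.5510·0.4490/1028) = 0.01551 and √(0.3650·0.6350/490) = 0.02175.
SE(p̂₁ − p̂₂) = √(SE₁² + SE₂²) = √(0.0002405601 + 0.0004730625) = 0.02671, since the two samples are independent.

0.0267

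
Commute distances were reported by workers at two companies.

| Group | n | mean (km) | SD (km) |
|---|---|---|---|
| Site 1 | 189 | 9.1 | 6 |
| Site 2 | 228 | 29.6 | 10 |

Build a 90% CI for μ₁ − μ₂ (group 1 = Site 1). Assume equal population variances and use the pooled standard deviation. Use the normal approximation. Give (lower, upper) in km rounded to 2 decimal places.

(-21.86, -19.14)

Pooled variance s_p² = [188·6² + 227·10²] / (189+228−2) = 71.0072, so s_p = 8.4266.
SE_diff = s_p·√(1/n₁ + 1/n₂) = 8.4266·√(1/189 + 1/228) = 0.8289.
z* = 1.645; margin = 1.645 × 0.8289 = 1.3635.
Difference = 9.1 − 29.6 = -20.5000.
-20.5000 ± 1.3635 → (-21.86, -19.14).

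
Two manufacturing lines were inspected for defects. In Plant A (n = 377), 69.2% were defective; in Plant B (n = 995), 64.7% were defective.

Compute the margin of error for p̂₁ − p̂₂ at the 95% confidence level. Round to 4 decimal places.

0.0553

SE₁ = √(p̂₁(1−p̂₁)/n₁) = √(0.6920·0.3080/377) = 0.02378; SE₂ = √(0.6470·0.3530/995) = 0.01515.
Independent samples: SE of the difference = √(SE₁² + SE₂²) = √(0.0005654884 + 0.0002295225) = 0.02820.
z* for 95% confidence is 1.960, so the margin of error is 1.960 × 0.02820 = 0.05527.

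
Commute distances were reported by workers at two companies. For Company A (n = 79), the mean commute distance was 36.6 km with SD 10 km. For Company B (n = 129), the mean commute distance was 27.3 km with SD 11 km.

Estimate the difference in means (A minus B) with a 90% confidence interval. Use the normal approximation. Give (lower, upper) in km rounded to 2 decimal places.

Per-group SEs: s₁/√n₁ = 10/√79 = 1.1251, s₂/√n₂ = 11/√129 = 0.9685.
Unpooled SE of the difference: √(1.26585001 + 0.93799225) = 1.4845.
Margin of error = z* · SE = 1.645 × 1.4845 = 2.4420.
x̄₁ − x̄₂ = 36.6 − 27.3 = 9.3000.
CI: 9.3000 ± 2.4420 = (6.86, 11.74).

(6.86, 11.74)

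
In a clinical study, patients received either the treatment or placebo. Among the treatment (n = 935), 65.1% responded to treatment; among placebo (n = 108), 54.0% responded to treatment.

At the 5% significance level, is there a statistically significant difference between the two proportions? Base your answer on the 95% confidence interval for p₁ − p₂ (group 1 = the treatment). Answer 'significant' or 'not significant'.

Each SE is √(p̂(1−p̂)/n): √(0.6510·0.3490/935) = 0.01559 and √(0.5400·0.4600/108) = 0.04796.
SE(p̂₁ − p̂₂) = √(SE₁² + SE₂²) = √(0.0002430481 + 0.0023001616) = 0.05043, since the two samples are independent.
At 95% confidence z* = 1.960; margin = 1.960 × 0.05043 = 0.09884.
The difference is 0.6510 − 0.5400 = 0.1110, so the interval is 0.1110 ± 0.09884 = (0.01216, 0.20984).
The interval (0.01216, 0.20984) does not contain 0, so the difference is significant.

significant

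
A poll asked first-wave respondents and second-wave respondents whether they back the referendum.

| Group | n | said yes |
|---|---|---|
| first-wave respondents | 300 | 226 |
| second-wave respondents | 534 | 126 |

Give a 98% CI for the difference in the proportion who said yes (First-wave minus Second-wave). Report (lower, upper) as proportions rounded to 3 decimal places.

Sample proportions: 226/300 = 0.7533, 126/534 = 0.2360.
Each SE is √(p̂(1−p̂)/n): √(0.7533·0.2467/300) = 0.02489 and √(0.2360·0.7640/534) = 0.01838.
SE(p̂₁ − p̂₂) = √(SE₁² + SE₂²) = √(0.0006195121 + 0.0003378244) = 0.03094, since the two samples are independent.
At 98% confidence z* = 2.326; margin = 2.326 × 0.03094 = 0.07197.
The difference is 0.7533 − 0.2360 = 0.5173, so the interval is 0.5173 ± 0.07197 = (0.445, 0.589).

(0.445, 0.589)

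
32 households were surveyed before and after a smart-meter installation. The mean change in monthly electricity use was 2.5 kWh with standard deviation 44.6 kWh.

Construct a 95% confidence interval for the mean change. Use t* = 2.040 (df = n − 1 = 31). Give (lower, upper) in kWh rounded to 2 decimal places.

(-13.58, 18.58)

This is a matched-pairs design, so SE = s_d/√n = 44.6/√32 = 7.8842.
Margin = 2.040 × 7.8842 = 16.0838; the interval is 2.5 ± 16.0838 = (-13.58, 18.58).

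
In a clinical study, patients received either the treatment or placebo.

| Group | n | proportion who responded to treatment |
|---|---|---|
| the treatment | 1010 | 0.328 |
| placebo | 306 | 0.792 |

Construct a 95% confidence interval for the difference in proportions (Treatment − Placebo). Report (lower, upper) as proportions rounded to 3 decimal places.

The two standard errors are √(0.3280×0.6720/1010) = 0.01477 and √(0.7920×0.2080/306) = 0.02320.
Because the samples are independent, SE_diff = √(0.01477² + 0.02320²) = 0.02750.
Using z* = 1.960 for 95%, ME = 1.960 × 0.02750 = 0.05390.
p̂₁ − p̂₂ = -0.4640; interval -0.4640 ± 0.05390 gives (-0.518, -0.410).

(-0.518, -0.410)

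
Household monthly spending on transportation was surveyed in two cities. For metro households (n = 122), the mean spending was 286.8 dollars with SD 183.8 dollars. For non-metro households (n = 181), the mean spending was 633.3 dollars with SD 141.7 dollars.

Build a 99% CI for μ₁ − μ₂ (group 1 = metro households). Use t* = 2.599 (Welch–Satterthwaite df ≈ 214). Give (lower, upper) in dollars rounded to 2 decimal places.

(-397.68, -295.32)

Per-group SEs: s₁/√n₁ = 183.8/√122 = 16.6405, s₂/√n₂ = 141.7/√181 = 10.5325.
Unpooled SE of the difference: √(276.90624025 + 110.93355625) = 19.6936.
Margin of error = t* · SE = 2.599 × 19.6936 = 51.1837.
x̄₁ − x̄₂ = 286.8 − 633.3 = -346.5000.
CI: -346.5000 ± 51.1837 = (-397.68, -295.32).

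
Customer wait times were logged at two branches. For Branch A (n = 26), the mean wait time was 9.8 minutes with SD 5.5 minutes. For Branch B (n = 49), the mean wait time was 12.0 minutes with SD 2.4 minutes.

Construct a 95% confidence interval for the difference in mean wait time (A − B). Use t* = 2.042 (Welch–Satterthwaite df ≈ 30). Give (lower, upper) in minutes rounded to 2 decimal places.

SE₁ = s₁/√n₁ = 5.5/√26 = 1.0786; SE₂ = 2.4/√49 = 0.3429.
Independent samples, unequal variances: SE_diff = √(SE₁² + SE₂²) = √(1.16337796 + 0.11758041) = 1.1318.
t* = 2.042, so margin of error = 2.042 × 1.1318 = 2.3111.
Difference in means = 9.8 − 12.0 = -2.2000.
-2.2000 ± 2.3111 → (-4.51, 0.11).

(-4.51, 0.11)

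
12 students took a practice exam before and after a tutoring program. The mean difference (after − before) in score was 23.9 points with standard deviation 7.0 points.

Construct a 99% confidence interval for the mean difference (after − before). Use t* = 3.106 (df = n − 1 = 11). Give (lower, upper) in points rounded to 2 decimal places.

This is a matched-pairs design, so SE = s_d/√n = 7.0/√12 = 2.0207.
Margin = 3.106 × 2.0207 = 6.2763; the interval is 23.9 ± 6.2763 = (17.62, 30.18).

(17.62, 30.18)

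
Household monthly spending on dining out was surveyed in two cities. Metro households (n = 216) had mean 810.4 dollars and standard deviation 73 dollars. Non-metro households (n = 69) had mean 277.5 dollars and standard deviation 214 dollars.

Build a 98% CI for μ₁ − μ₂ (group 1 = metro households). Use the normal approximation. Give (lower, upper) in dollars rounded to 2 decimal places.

(471.87, 593.93)

SE₁ = s₁/√n₁ = 73/√216 = 4.9670; SE₂ = 214/√69 = 25.7626.
Independent samples, unequal variances: SE_diff = √(SE₁² + SE₂²) = √(24.671089 + 663.71155876) = 26.2370.
z* = 2.326, so margin of error = 2.326 × 26.2370 = 61.0273.
Difference in means = 810.4 − 277.5 = 532.9000.
532.9000 ± 61.0273 → (471.87, 593.93).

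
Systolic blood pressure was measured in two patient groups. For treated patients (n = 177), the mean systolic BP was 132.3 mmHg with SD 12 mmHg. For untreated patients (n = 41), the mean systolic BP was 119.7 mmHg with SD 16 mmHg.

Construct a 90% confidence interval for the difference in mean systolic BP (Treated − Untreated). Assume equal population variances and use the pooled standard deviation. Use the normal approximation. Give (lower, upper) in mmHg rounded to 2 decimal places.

(8.94, 16.26)

s_p = √[((n₁−1)s₁² + (n₂−1)s₂²)/(n₁+n₂−2)] = √[(176·12² + 40·16²)/216] = 12.8351.
SE = 12.8351·√(1/177 + 1/41) = 2.2246.
With z* = 1.645, margin = 1.645 × 2.2246 = 3.6595.
x̄₁ − x̄₂ = 132.3 − 119.7 = 12.6000; interval 12.6000 ± 3.6595 = (8.94, 16.26).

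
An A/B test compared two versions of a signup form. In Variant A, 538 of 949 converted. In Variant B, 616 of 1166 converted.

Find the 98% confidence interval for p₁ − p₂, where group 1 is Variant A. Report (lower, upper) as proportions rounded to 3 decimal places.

(-0.012, 0.089)

First, p̂₁ = 538/949 = 0.5669; p̂₂ = 616/1166 = 0.5283.
The two standard errors are √(0.5669×0.4331/949) = 0.01608 and √(0.5283×0.4717/1166) = 0.01462.
Because the samples are independent, SE_diff = √(0.01608² + 0.01462²) = 0.02173.
Using z* = 2.326 for 98%, ME = 2.326 × 0.02173 = 0.05054.
p̂₁ − p̂₂ = 0.0386; interval 0.0386 ± 0.05054 gives (-0.012, 0.089).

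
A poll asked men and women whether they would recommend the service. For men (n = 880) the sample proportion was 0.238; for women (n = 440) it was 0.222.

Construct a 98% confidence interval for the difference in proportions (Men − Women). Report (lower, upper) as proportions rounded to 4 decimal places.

SE₁ = √(p̂₁(1−p̂₁)/n₁) = √(0.2380·0.7620/880) = 0.01436; SE₂ = √(0.2220·0.7780/440) = 0.01981.
Independent samples: SE of the difference = √(SE₁² + SE₂²) = √(0.0002062096 + 0.0003924361) = 0.02447.
z* for 98% confidence is 2.326, so the margin of error is 2.326 × 0.02447 = 0.05692.
Point estimate p̂₁ − p̂₂ = 0.2380 − 0.2220 = 0.0160.
0.0160 ± 0.05692 → (-0.0409, 0.0729).

(-0.0409, 0.0729)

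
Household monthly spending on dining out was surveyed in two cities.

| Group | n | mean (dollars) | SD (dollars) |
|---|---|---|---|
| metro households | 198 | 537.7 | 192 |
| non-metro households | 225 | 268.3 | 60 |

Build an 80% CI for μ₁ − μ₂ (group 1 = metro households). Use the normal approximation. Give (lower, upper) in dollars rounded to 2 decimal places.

SE₁ = s₁/√n₁ = 192/√198 = 13.6448; SE₂ = 60/√225 = 4.0000.
Independent samples, unequal variances: SE_diff = √(SE₁² + SE₂²) = √(186.18056704 + 16.0) = 14.2190.
z* = 1.282, so margin of error = 1.282 × 14.2190 = 18.2288.
Difference in means = 537.7 − 268.3 = 269.4000.
269.4000 ± 18.2288 → (251.17, 287.63).

(251.17, 287.63)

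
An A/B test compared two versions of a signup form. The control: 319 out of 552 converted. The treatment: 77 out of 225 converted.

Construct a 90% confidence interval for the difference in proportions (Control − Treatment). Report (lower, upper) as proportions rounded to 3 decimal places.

First, p̂₁ = 319/552 = 0.5779; p̂₂ = 77/225 = 0.3422.
The two standard errors are √(0.5779×0.4221/552) = 0.02102 and √(0.3422×0.6578/225) = 0.03163.
Because the samples are independent, SE_diff = √(0.02102² + 0.03163²) = 0.03798.
Using z* = 1.645 for 90%, ME = 1.645 × 0.03798 = 0.06248.
p̂₁ − p̂₂ = 0.2357; interval 0.2357 ± 0.06248 gives (0.173, 0.298).

(0.173, 0.298)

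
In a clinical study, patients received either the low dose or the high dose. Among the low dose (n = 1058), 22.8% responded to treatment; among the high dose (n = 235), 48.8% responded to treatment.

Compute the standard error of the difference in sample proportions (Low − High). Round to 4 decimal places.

SE₁ = √(p̂₁(1−p̂₁)/n₁) = √(0.2280·0.7720/1058) = 0.01290; SE₂ = √(0.4880·0.5120/235) = 0.03261.
Independent samples: SE of the difference = √(SE₁² + SE₂²) = √(0.00016641 + 0.0010634121) = 0.03507.

0.0351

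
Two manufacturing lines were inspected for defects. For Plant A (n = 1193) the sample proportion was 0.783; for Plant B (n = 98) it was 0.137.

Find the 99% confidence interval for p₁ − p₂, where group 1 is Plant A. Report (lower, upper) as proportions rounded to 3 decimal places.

Each SE is √(p̂(1−p̂)/n): √(0.7830·0.2170/1193) = 0.01193 and √(0.1370·0.8630/98) = 0.03473.
SE(p̂₁ − p̂₂) = √(SE₁² + SE₂²) = √(0.0001423249 + 0.0012061729) = 0.03672, since the two samples are independent.
At 99% confidence z* = 2.576; margin = 2.576 × 0.03672 = 0.09459.
The difference is 0.7830 − 0.1370 = 0.6460, so the interval is 0.6460 ± 0.09459 = (0.551, 0.741).

(0.551, 0.741)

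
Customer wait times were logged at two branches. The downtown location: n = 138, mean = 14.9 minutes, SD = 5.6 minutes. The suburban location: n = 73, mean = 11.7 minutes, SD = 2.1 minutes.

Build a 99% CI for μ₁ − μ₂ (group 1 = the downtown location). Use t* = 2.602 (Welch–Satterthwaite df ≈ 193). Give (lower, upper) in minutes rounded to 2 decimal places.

(1.80, 4.60)

Standard errors of each mean: 5.6/√138 = 0.4767 and 2.1/√73 = 0.2458.
SE(x̄₁ − x̄₂) = √(0.4767² + 0.2458²) = 0.5363 for independent samples with unequal variances.
With t* = 2.602, the margin is 2.602 × 0.5363 = 1.3955.
x̄₁ − x̄₂ = 14.9 − 11.7 = 3.2000; the interval is 3.2000 ± 1.3955 = (1.80, 4.60).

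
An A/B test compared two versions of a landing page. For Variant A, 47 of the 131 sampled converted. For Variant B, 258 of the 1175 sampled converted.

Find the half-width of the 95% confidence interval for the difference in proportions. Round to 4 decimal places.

0.0855

First, p̂₁ = 47/131 = 0.3588; p̂₂ = 258/1175 = 0.2196.
The two standard errors are √(0.3588×0.6412/131) = 0.04191 and √(0.2196×0.7804/1175) = 0.01208.
Because the samples are independent, SE_diff = √(0.04191² + 0.01208²) = 0.04362.
Using z* = 1.960 for 95%, ME = 1.960 × 0.04362 = 0.08550.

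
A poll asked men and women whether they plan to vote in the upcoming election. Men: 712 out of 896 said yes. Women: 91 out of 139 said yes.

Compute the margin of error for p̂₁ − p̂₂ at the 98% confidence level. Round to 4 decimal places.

0.0989

First, p̂₁ = 712/896 = 0.7946; p̂₂ = 91/139 = 0.6547.
The two standard errors are √(0.7946×0.2054/896) = 0.01350 and √(0.6547×0.3453/139) = 0.04033.
Because the samples are independent, SE_diff = √(0.01350² + 0.04033²) = 0.04253.
Using z* = 2.326 for 98%, ME = 2.326 × 0.04253 = 0.09892.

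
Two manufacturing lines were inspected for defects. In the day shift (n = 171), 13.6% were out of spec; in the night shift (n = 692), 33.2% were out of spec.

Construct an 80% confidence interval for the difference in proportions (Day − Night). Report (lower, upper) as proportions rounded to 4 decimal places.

The two standard errors are √(0.1360×0.8640/171) = 0.02621 and √(0.3320×0.6680/692) = 0.01790.
Because the samples are independent, SE_diff = √(0.02621² + 0.01790²) = 0.03174.
Using z* = 1.282 for 80%, ME = 1.282 × 0.03174 = 0.04069.
p̂₁ − p̂₂ = -0.1960; interval -0.1960 ± 0.04069 gives (-0.2367, -0.1553).

(-0.2367, -0.1553)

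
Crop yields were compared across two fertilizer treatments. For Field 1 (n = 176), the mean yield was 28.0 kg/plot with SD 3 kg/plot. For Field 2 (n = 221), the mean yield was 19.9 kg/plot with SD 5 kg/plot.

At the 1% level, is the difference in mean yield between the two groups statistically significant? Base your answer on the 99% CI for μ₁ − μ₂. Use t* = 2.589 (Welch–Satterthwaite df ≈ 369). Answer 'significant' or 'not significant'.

significant

Standard errors of each mean: 3/√176 = 0.2261 and 5/√221 = 0.3363.
SE(x̄₁ − x̄₂) = √(0.2261² + 0.3363²) = 0.4052 for independent samples with unequal variances.
With t* = 2.589, the margin is 2.589 × 0.4052 = 1.0491.
x̄₁ − x̄₂ = 28.0 − 19.9 = 8.1000; the interval is 8.1000 ± 1.0491 = (7.0509, 9.1491).
The interval (7.0509, 9.1491) does not contain 0, so the difference is significant.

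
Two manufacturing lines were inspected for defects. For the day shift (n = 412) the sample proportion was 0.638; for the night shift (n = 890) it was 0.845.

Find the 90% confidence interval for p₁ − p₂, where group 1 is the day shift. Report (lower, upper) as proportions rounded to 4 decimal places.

Each SE is √(p̂(1−p̂)/n): √(0.6380·0.3620/412) = 0.02368 and √(0.8450·0.1550/890) = 0.01213.
SE(p̂₁ − p̂₂) = √(SE₁² + SE₂²) = √(0.0005607424 + 0.0001471369) = 0.02661, since the two samples are independent.
At 90% confidence z* = 1.645; margin = 1.645 × 0.02661 = 0.04377.
The difference is 0.6380 − 0.8450 = -0.2070, so the interval is -0.2070 ± 0.04377 = (-0.2508, -0.1632).

(-0.2508, -0.1632)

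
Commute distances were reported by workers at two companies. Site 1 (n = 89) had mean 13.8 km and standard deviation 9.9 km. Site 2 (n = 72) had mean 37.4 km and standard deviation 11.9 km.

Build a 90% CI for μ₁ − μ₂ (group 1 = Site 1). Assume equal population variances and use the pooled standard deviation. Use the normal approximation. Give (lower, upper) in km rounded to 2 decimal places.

s_p = √[((n₁−1)s₁² + (n₂−1)s₂²)/(n₁+n₂−2)] = √[(88·9.9² + 71·11.9²)/159] = 10.8388.
SE = 10.8388·√(1/89 + 1/72) = 1.7180.
With z* = 1.645, margin = 1.645 × 1.7180 = 2.8261.
x̄₁ − x̄₂ = 13.8 − 37.4 = -23.6000; interval -23.6000 ± 2.8261 = (-26.43, -20.77).

(-26.43, -20.77)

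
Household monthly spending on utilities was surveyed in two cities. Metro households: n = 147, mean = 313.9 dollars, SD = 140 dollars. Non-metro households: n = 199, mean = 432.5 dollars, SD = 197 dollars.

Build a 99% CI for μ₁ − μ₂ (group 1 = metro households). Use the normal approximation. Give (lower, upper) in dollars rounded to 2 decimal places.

(-165.28, -71.92)

SE₁ = s₁/√n₁ = 140/√147 = 11.5470; SE₂ = 197/√199 = 13.9650.
Independent samples, unequal variances: SE_diff = √(SE₁² + SE₂²) = √(133.333209 + 195.021225) = 18.1206.
z* = 2.576, so margin of error = 2.576 × 18.1206 = 46.6787.
Difference in means = 313.9 − 432.5 = -118.6000.
-118.6000 ± 46.6787 → (-165.28, -71.92).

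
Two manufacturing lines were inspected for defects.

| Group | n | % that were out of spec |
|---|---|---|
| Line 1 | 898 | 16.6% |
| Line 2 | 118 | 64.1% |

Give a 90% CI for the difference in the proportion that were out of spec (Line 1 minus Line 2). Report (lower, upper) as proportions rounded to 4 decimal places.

(-0.5505, -0.3995)

Each SE is √(p̂(1−p̂)/n): √(0.1660·0.8340/898) = 0.01242 and √(0.6410·0.3590/118) = 0.04416.
SE(p̂₁ − p̂₂) = √(SE₁² + SE₂²) = √(0.0001542564 + 0.0019501056) = 0.04587, since the two samples are independent.
At 90% confidence z* = 1.645; margin = 1.645 × 0.04587 = 0.07546.
The difference is 0.1660 − 0.6410 = -0.4750, so the interval is -0.4750 ± 0.07546 = (-0.5505, -0.3995).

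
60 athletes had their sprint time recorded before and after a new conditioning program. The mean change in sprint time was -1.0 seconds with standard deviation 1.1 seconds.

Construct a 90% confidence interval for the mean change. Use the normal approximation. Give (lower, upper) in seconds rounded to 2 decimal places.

(-1.23, -0.77)

This is a matched-pairs design, so SE = s_d/√n = 1.1/√60 = 0.1420.
Margin = 1.645 × 0.1420 = 0.2336; the interval is -1.0 ± 0.2336 = (-1.23, -0.77).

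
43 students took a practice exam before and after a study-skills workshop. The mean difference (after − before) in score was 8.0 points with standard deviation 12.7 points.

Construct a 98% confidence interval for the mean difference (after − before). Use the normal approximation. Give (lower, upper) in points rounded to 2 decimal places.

This is a matched-pairs design, so SE = s_d/√n = 12.7/√43 = 1.9367.
Margin = 2.326 × 1.9367 = 4.5048; the interval is 8.0 ± 4.5048 = (3.50, 12.50).

(3.50, 12.50)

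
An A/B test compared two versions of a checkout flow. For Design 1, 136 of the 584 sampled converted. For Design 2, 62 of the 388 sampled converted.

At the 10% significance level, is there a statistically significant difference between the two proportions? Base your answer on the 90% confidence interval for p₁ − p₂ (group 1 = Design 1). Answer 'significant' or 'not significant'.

significant

First, p̂₁ = 136/584 = 0.2329; p̂₂ = 62/388 = 0.1598.
The two standard errors are √(0.2329×0.7671/584) = 0.01749 and √(0.1598×0.8402/388) = 0.01860.
Because the samples are independent, SE_diff = √(0.01749² + 0.01860²) = 0.02553.
Using z* = 1.645 for 90%, ME = 1.645 × 0.02553 = 0.04200.
p̂₁ − p̂₂ = 0.0731; interval 0.0731 ± 0.04200 gives (0.03110, 0.11510).
The interval (0.03110, 0.11510) does not contain 0, so the difference is significant.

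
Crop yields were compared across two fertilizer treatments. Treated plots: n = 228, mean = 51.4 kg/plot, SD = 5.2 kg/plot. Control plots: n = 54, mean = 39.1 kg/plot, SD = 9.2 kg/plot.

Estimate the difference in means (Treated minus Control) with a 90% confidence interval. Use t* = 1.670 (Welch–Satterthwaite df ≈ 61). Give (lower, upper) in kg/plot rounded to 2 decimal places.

(10.13, 14.47)

Per-group SEs: s₁/√n₁ = 5.2/√228 = 0.3444, s₂/√n₂ = 9.2/√54 = 1.2520.
Unpooled SE of the difference: √(0.11861136 + 1.567504) = 1.2985.
Margin of error = t* · SE = 1.670 × 1.2985 = 2.1685.
x̄₁ − x̄₂ = 51.4 − 39.1 = 12.3000.
CI: 12.3000 ± 2.1685 = (10.13, 14.47).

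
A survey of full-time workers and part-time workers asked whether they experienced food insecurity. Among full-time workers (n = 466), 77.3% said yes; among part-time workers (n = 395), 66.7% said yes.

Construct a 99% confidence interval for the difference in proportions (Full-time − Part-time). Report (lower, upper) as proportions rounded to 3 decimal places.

(0.027, 0.185)

The two standard errors are √(0.7730×0.2270/466) = 0.01940 and √(0.6670×0.3330/395) = 0.02371.
Because the samples are independent, SE_diff = √(0.01940² + 0.02371²) = 0.03064.
Using z* = 2.576 for 99%, ME = 2.576 × 0.03064 = 0.07893.
p̂₁ − p̂₂ = 0.1060; interval 0.1060 ± 0.07893 gives (0.027, 0.185).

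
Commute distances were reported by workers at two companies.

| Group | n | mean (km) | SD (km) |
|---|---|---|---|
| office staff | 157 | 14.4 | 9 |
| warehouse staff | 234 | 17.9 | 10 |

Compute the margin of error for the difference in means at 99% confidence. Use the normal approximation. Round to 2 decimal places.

SE₁ = s₁/√n₁ = 9/√157 = 0.7183; SE₂ = 10/√234 = 0.6537.
Independent samples, unequal variances: SE_diff = √(SE₁² + SE₂²) = √(0.51595489 + 0.42732369) = 0.9712.
z* = 2.576, so margin of error = 2.576 × 0.9712 = 2.5018.

2.50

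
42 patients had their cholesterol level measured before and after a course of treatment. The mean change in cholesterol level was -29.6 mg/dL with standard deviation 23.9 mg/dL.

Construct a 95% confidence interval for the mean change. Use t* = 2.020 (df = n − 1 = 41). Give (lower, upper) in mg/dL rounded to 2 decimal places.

Paired design: SE = s_d/√n = 23.9/√42 = 3.6879.
t* = 2.020; margin of error = 2.020 × 3.6879 = 7.4496.
-29.6 ± 7.4496 → (-37.05, -22.15).

(-37.05, -22.15)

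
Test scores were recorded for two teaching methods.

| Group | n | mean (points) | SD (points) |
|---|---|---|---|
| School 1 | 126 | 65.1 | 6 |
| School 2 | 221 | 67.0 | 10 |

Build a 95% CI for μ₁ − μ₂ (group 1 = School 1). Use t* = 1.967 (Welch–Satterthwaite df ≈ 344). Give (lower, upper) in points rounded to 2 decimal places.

SE₁ = s₁/√n₁ = 6/√126 = 0.5345; SE₂ = 10/√221 = 0.6727.
Independent samples, unequal variances: SE_diff = √(SE₁² + SE₂²) = √(0.28569025 + 0.45252529) = 0.8592.
t* = 1.967, so margin of error = 1.967 × 0.8592 = 1.6900.
Difference in means = 65.1 − 67.0 = -1.9000.
-1.9000 ± 1.6900 → (-3.59, -0.21).

(-3.59, -0.21)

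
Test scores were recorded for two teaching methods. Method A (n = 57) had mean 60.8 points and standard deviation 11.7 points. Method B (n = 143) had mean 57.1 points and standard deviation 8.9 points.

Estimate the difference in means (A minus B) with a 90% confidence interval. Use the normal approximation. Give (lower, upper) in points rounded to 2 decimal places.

Per-group SEs: s₁/√n₁ = 11.7/√57 = 1.5497, s₂/√n₂ = 8.9/√143 = 0.7443.
Unpooled SE of the difference: √(2.40157009 + 0.55398249) = 1.7192.
Margin of error = z* · SE = 1.645 × 1.7192 = 2.8281.
x̄₁ − x̄₂ = 60.8 − 57.1 = 3.7000.
CI: 3.7000 ± 2.8281 = (0.87, 6.53).

(0.87, 6.53)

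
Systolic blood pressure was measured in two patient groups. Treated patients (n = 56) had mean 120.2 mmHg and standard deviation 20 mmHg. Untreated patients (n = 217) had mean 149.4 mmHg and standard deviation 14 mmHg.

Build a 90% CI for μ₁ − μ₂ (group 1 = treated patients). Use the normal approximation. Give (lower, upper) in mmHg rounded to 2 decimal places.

Standard errors of each mean: 20/√56 = 2.6726 and 14/√217 = 0.9504.
SE(x̄₁ − x̄₂) = √(2.6726² + 0.9504²) = 2.8366 for independent samples with unequal variances.
With z* = 1.645, the margin is 1.645 × 2.8366 = 4.6662.
x̄₁ − x̄₂ = 120.2 − 149.4 = -29.2000; the interval is -29.2000 ± 4.6662 = (-33.87, -24.53).

(-33.87, -24.53)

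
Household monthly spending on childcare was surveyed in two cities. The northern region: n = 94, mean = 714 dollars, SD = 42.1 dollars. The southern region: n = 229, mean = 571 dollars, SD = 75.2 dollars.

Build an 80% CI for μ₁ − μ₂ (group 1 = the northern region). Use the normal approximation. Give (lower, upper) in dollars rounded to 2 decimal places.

Per-group SEs: s₁/√n₁ = 42.1/√94 = 4.3423, s₂/√n₂ = 75.2/√229 = 4.9694.
Unpooled SE of the difference: √(18.85556929 + 24.69493636) = 6.5993.
Margin of error = z* · SE = 1.282 × 6.5993 = 8.4603.
x̄₁ − x̄₂ = 714 − 571 = 143.0000.
CI: 143.0000 ± 8.4603 = (134.54, 151.46).

(134.54, 151.46)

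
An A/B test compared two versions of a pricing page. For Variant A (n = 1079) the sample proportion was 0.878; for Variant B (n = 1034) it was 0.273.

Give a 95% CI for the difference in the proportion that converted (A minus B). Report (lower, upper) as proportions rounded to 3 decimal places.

Each SE is √(p̂(1−p̂)/n): √(0.8780·0.1220/1079) = 0.00996 and √(0.2730·0.7270/1034) = 0.01385.
SE(p̂₁ − p̂₂) = √(SE₁² + SE₂²) = √(0.0000992016 + 0.0001918225) = 0.01706, since the two samples are independent.
At 95% confidence z* = 1.960; margin = 1.960 × 0.01706 = 0.03344.
The difference is 0.8780 − 0.2730 = 0.6050, so the interval is 0.6050 ± 0.03344 = (0.572, 0.638).

(0.572, 0.638)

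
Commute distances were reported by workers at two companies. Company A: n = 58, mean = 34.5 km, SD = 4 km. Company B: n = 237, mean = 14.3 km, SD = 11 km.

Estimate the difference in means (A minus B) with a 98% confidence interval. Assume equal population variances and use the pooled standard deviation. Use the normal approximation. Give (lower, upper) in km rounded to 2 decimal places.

s_p = √[((n₁−1)s₁² + (n₂−1)s₂²)/(n₁+n₂−2)] = √[(57·4² + 236·11²)/293] = 10.0286.
SE = 10.0286·√(1/58 + 1/237) = 1.4691.
With z* = 2.326, margin = 2.326 × 1.4691 = 3.4171.
x̄₁ − x̄₂ = 34.5 − 14.3 = 20.2000; interval 20.2000 ± 3.4171 = (16.78, 23.62).

(16.78, 23.62)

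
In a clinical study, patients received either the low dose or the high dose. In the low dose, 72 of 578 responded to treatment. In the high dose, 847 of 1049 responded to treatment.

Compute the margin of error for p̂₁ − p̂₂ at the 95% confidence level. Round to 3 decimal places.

First, p̂₁ = 72/578 = 0.1246; p̂₂ = 847/1049 = 0.8074.
The two standard errors are √(0.1246×0.8754/578) = 0.01374 and √(0.8074×0.1926/1049) = 0.01218.
Because the samples are independent, SE_diff = √(0.01374² + 0.01218²) = 0.01836.
Using z* = 1.960 for 95%, ME = 1.960 × 0.01836 = 0.03599.

0.036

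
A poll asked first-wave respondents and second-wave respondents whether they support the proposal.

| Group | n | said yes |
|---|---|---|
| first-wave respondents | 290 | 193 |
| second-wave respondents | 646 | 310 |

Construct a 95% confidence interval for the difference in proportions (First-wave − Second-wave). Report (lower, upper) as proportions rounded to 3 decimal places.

(0.119, 0.252)

p̂₁ = 193/290 = 0.6655 and p̂₂ = 310/646 = 0.4799.
SE₁ = √(p̂₁(1−p̂₁)/n₁) = √(0.6655·0.3345/290) = 0.02771; SE₂ = √(0.4799·0.5201/646) = 0.01966.
Independent samples: SE of the difference = √(SE₁² + SE₂²) = √(0.0007678441 + 0.0003865156) = 0.03398.
z* for 95% confidence is 1.960, so the margin of error is 1.960 × 0.03398 = 0.06660.
Point estimate p̂₁ − p̂₂ = 0.6655 − 0.4799 = 0.1856.
0.1856 ± 0.06660 → (0.119, 0.252).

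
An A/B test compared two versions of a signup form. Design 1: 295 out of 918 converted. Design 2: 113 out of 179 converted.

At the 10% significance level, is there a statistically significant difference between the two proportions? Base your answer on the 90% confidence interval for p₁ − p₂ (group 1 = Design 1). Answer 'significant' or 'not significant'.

p̂₁ = 295/918 = 0.3214 and p̂₂ = 113/179 = 0.6313.
SE₁ = √(p̂₁(1−p̂₁)/n₁) = √(0.3214·0.6786/918) = 0.01541; SE₂ = √(0.6313·0.3687/179) = 0.03606.
Independent samples: SE of the difference = √(SE₁² + SE₂²) = √(0.0002374681 + 0.0013003236) = 0.03921.
z* for 90% confidence is 1.645, so the margin of error is 1.645 × 0.03921 = 0.06450.
Point estimate p̂₁ − p̂₂ = 0.3214 − 0.6313 = -0.3099.
-0.3099 ± 0.06450 → (-0.37440, -0.24540).
The interval (-0.37440, -0.24540) does not contain 0, so the difference is significant.

significant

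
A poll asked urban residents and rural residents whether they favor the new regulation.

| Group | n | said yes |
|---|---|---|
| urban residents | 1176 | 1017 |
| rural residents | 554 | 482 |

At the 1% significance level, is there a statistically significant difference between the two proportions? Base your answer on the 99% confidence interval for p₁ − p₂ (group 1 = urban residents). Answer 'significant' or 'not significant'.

p̂₁ = 1017/1176 = 0.8648 and p̂₂ = 482/554 = 0.8700.
SE₁ = √(p̂₁(1−p̂₁)/n₁) = √(0.8648·0.1352/1176) = 0.00997; SE₂ = √(0.8700·0.1300/554) = 0.01429.
Independent samples: SE of the difference = √(SE₁² + SE₂²) = √(0.0000994009 + 0.0002042041) = 0.01742.
z* for 99% confidence is 2.576, so the margin of error is 2.576 × 0.01742 = 0.04487.
Point estimate p̂₁ − p̂₂ = 0.8648 − 0.8700 = -0.0052.
-0.0052 ± 0.04487 → (-0.05007, 0.03967).
The interval (-0.05007, 0.03967) contains 0, so the difference is not significant.

not significant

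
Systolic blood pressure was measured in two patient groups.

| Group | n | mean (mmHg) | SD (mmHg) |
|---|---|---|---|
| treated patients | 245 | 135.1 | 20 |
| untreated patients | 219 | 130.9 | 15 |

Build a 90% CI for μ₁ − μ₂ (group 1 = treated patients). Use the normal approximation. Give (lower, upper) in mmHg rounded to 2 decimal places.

(1.52, 6.88)

Standard errors of each mean: 20/√245 = 1.2778 and 15/√219 = 1.0136.
SE(x̄₁ − x̄₂) = √(1.2778² + 1.0136²) = 1.6310 for independent samples with unequal variances.
With z* = 1.645, the margin is 1.645 × 1.6310 = 2.6830.
x̄₁ − x̄₂ = 135.1 − 130.9 = 4.2000; the interval is 4.2000 ± 2.6830 = (1.52, 6.88).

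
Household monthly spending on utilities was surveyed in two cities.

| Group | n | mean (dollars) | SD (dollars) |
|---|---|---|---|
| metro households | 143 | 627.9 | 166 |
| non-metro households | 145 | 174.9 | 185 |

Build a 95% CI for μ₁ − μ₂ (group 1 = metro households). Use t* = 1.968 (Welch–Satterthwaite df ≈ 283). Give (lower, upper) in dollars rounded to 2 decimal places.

(412.25, 493.75)

Standard errors of each mean: 166/√143 = 13.8816 and 185/√145 = 15.3634.
SE(x̄₁ − x̄₂) = √(13.8816² + 15.3634²) = 20.7059 for independent samples with unequal variances.
With t* = 1.968, the margin is 1.968 × 20.7059 = 40.7492.
x̄₁ − x̄₂ = 627.9 − 174.9 = 453.0000; the interval is 453.0000 ± 40.7492 = (412.25, 493.75).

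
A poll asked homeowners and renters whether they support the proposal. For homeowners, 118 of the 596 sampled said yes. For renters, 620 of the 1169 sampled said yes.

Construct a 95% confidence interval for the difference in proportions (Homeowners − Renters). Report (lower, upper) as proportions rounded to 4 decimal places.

(-0.3753, -0.2895)

First, p̂₁ = 118/596 = 0.1980; p̂₂ = 620/1169 = 0.5304.
The two standard errors are √(0.1980×0.8020/596) = 0.01632 and √(0.5304×0.4696/1169) = 0.01460.
Because the samples are independent, SE_diff = √(0.01632² + 0.01460²) = 0.02190.
Using z* = 1.960 for 95%, ME = 1.960 × 0.02190 = 0.04292.
p̂₁ − p̂₂ = -0.3324; interval -0.3324 ± 0.04292 gives (-0.3753, -0.2895).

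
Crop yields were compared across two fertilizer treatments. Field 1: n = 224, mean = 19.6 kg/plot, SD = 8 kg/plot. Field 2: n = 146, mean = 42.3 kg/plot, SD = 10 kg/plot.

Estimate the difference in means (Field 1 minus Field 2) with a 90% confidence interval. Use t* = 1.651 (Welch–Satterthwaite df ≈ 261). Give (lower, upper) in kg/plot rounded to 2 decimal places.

(-24.33, -21.07)

Per-group SEs: s₁/√n₁ = 8/√224 = 0.5345, s₂/√n₂ = 10/√146 = 0.8276.
Unpooled SE of the difference: √(0.28569025 + 0.68492176) = 0.9852.
Margin of error = t* · SE = 1.651 × 0.9852 = 1.6266.
x̄₁ − x̄₂ = 19.6 − 42.3 = -22.7000.
CI: -22.7000 ± 1.6266 = (-24.33, -21.07).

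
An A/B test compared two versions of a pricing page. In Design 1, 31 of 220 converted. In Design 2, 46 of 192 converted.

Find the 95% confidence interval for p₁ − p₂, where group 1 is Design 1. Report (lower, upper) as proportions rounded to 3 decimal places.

(-0.175, -0.023)

Sample proportions: 31/220 = 0.1409, 46/192 = 0.2396.
Each SE is √(p̂(1−p̂)/n): √(0.1409·0.8591/220) = 0.02346 and √(0.2396·0.7604/192) = 0.03080.
SE(p̂₁ − p̂₂) = √(SE₁² + SE₂²) = √(0.0005503716 + 0.00094864) = 0.03872, since the two samples are independent.
At 95% confidence z* = 1.960; margin = 1.960 × 0.03872 = 0.07589.
The difference is 0.1409 − 0.2396 = -0.0987, so the interval is -0.0987 ± 0.07589 = (-0.175, -0.023).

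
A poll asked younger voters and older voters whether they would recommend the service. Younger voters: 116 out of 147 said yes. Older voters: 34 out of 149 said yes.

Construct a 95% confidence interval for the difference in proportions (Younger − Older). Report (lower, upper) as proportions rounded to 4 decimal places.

(0.4666, 0.6552)

First, p̂₁ = 116/147 = 0.7891; p̂₂ = 34/149 = 0.2282.
The two standard errors are √(0.7891×0.2109/147) = 0.03365 and √(0.2282×0.7718/149) = 0.03438.
Because the samples are independent, SE_diff = √(0.03365² + 0.03438²) = 0.04811.
Using z* = 1.960 for 95%, ME = 1.960 × 0.04811 = 0.09430.
p̂₁ − p̂₂ = 0.5609; interval 0.5609 ± 0.09430 gives (0.4666, 0.6552).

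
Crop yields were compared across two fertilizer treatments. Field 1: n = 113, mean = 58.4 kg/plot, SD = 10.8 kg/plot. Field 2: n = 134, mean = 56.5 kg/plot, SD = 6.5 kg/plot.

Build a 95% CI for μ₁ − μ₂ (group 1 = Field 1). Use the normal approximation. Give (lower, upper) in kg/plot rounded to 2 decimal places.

Standard errors of each mean: 10.8/√113 = 1.0160 and 6.5/√134 = 0.5615.
SE(x̄₁ − x̄₂) = √(1.0160² + 0.5615²) = 1.1608 for independent samples with unequal variances.
With z* = 1.960, the margin is 1.960 × 1.1608 = 2.2752.
x̄₁ − x̄₂ = 58.4 − 56.5 = 1.9000; the interval is 1.9000 ± 2.2752 = (-0.38, 4.18).

(-0.38, 4.18)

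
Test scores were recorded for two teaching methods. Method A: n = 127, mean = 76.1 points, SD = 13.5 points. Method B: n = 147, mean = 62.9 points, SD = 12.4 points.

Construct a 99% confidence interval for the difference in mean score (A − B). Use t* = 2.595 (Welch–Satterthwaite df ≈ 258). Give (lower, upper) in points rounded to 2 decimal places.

Per-group SEs: s₁/√n₁ = 13.5/√127 = 1.1979, s₂/√n₂ = 12.4/√147 = 1.0227.
Unpooled SE of the difference: √(1.43496441 + 1.04591529) = 1.5751.
Margin of error = t* · SE = 2.595 × 1.5751 = 4.0874.
x̄₁ − x̄₂ = 76.1 − 62.9 = 13.2000.
CI: 13.2000 ± 4.0874 = (9.11, 17.29).

(9.11, 17.29)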